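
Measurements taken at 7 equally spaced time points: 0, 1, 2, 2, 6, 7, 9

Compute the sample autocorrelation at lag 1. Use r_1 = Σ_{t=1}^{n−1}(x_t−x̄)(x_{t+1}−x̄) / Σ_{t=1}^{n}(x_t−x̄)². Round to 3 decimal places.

Mean x̄ = (0 + 1 + 2 + 2 + 6 + 7 + 9)/7 = 3.8571
Deviations from mean: -3.8571, -2.8571, -1.8571, -1.8571, 2.1429, 3.1429, 5.1429
Σ(x_t−x̄)(x_{t+1}−x̄) = (11.0204) + (5.3061) + (3.4490) + (-3.9796) + (6.7347) + (16.1633) = 38.6939
Denominator Σ(x_t−x̄)² = 70.8571
r_1 = 38.6939 / 70.8571 = 0.546

0.546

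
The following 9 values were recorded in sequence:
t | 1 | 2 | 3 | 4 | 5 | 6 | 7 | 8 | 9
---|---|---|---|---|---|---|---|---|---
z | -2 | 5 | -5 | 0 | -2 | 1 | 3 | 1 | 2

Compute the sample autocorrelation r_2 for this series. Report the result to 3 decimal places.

Mean z̄ = (-2 + 5 − 5 + 0 − 2 + 1 + 3 + 1 + 2)/9 = 0.3333
Numerator Σ_{t=1}^{7}(z_t−z̄)(z_{t+2}−z̄) = 21.7778
Denominator Σ(z_t−z̄)² = 72.0000
r_2 = 21.7778 / 72.0000 = 0.302

0.302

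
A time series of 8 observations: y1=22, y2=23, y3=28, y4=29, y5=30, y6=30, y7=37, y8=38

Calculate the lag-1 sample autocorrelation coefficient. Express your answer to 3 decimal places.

0.551

Mean ȳ = (22 + 23 + 28 + 29 + 30 + 30 + 37 + 38)/8 = 29.6250
Deviations from mean: -7.6250, -6.6250, -1.6250, -0.6250, 0.3750, 0.3750, 7.3750, 8.3750
Σ(y_t−ȳ)(y_{t+1}−ȳ) = (50.5156) + (10.7656) + (1.0156) + (-0.2344) + (0.1406) + (2.7656) + (61.7656) = 126.7344
Denominator Σ(y_t−ȳ)² = 229.8750
r_1 = 126.7344 / 229.8750 = 0.551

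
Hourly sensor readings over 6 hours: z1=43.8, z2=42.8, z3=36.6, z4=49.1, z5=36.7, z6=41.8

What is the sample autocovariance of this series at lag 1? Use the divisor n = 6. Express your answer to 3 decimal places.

-13.065

Mean z̄ = (43.8 + 42.8 + 36.6 + 49.1 + 36.7 + 41.8)/6 = 41.8000
Deviations: 2.0000, 1.0000, -5.2000, 7.3000, -5.1000, 0.0000
Σ_{t=1}^{5}(z_t−z̄)(z_{t+1}−z̄) = -78.3900
γ_1 = -78.3900 / 6 = -13.065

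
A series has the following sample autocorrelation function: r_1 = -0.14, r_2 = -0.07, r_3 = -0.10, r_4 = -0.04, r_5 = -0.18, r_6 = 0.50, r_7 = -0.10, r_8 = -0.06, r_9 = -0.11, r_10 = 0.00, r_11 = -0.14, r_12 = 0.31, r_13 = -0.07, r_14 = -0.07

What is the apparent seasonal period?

The largest autocorrelation is r_6 = 0.50, with a weaker echo at lag 12 (0.31); the remaining lags stay at or below 0.00.
The dominant spike at lag 6 indicates a seasonal period of 6.

6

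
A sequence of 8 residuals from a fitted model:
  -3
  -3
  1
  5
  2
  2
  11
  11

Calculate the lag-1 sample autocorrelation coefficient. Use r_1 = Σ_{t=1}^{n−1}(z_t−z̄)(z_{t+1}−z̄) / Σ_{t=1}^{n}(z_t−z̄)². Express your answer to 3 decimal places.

Mean z̄ = (-3 − 3 + 1 + 5 + 2 + 2 + 11 + 11)/8 = 3.2500
Σ(z_t−z̄)(z_{t+1}−z̄) = (39.0625) + (14.0625) + (-3.9375) + (-2.1875) + (1.5625) + (-9.6875) + (60.0625) = 98.9375
Denominator Σ(z_t−z̄)² = 209.5000
r_1 = 98.9375 / 209.5000 = 0.472

0.472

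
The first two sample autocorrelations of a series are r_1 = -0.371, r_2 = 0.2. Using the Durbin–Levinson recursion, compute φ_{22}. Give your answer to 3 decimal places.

φ_{22} = (r_2 − r_1²) / (1 − r_1²)
r_1² = (-0.371)² = 0.137641
Numerator = 0.2 − 0.1376 = 0.0624; denominator = 1 − 0.1376 = 0.8624
φ_{22} = 0.0624 / 0.8624 = 0.072

0.072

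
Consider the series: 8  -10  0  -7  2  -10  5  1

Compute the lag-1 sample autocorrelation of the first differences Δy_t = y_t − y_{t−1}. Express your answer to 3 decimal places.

-0.694

First differences Δy: -18, 10, -7, 9, -12, 15, -4
Mean of differences = -1.0000
Numerator Σ(Δy_t−Δȳ)(Δy_{t+1}−Δȳ) = -647.0000
Denominator Σ(Δy_t−Δȳ)² = 932.0000
r_1(Δy) = -647.0000 / 932.0000 = -0.694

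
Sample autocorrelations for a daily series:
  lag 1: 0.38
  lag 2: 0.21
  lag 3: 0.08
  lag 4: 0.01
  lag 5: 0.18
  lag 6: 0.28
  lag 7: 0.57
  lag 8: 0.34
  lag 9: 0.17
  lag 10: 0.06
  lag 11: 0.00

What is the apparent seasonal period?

The largest autocorrelation is r_7 = 0.57; the remaining lags stay at or below 0.38. The elevated value at lag 1 (0.38), dropping to 0.21 at lag 2, reflects decaying short-term dependence rather than seasonality.
The dominant spike at lag 7 indicates a seasonal period of 7.

7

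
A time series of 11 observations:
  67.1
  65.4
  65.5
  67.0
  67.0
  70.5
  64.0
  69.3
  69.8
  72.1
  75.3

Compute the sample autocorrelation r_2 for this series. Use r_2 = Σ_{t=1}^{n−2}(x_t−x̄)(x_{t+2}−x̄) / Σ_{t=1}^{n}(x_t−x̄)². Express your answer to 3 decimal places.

0.219

Mean x̄ = (67.1 + 65.4 + 65.5 + 67.0 + 67.0 + 70.5 + 64.0 + 69.3 + 69.8 + 72.1 + 75.3)/11 = 68.4545
Numerator Σ_{t=1}^{9}(x_t−x̄)(x_{t+2}−x̄) = 24.2750
Denominator Σ(x_t−x̄)² = 110.8273
r_2 = 24.2750 / 110.8273 = 0.219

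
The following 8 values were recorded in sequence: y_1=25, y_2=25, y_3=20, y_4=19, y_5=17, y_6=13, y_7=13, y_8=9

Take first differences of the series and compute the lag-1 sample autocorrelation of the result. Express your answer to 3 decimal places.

-0.694

First differences Δy: 0, -5, -1, -2, -4, 0, -4
Mean of differences = -2.2857
Numerator Σ(Δy_t−Δȳ)(Δy_{t+1}−Δȳ) = -17.6531
Denominator Σ(Δy_t−Δȳ)² = 25.4286
r_1(Δy) = -17.6531 / 25.4286 = -0.694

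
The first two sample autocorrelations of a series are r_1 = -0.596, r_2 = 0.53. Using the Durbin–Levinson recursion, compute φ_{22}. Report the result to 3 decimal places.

φ_{22} = (r_2 − r_1²) / (1 − r_1²)
r_1² = (-0.596)² = 0.355216
Numerator = 0.53 − 0.3552 = 0.1748; denominator = 1 − 0.3552 = 0.6448
φ_{22} = 0.1748 / 0.6448 = 0.271

0.271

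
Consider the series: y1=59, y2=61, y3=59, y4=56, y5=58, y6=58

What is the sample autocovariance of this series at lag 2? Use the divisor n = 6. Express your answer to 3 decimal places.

-0.833

Mean ȳ = (59 + 61 + 59 + 56 + 58 + 58)/6 = 58.5000
Σ_{t=1}^{4}(y_t−ȳ)(y_{t+2}−ȳ) = -5.0000
γ_2 = -5.0000 / 6 = -0.833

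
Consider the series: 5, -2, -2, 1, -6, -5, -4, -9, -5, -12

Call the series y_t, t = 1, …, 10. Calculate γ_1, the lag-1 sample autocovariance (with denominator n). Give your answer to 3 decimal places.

3.699

Mean ȳ = (5 − 2 − 2 + 1 − 6 − 5 − 4 − 9 − 5 − 12)/10 = -3.9000
Σ_{t=1}^{9}(y_t−ȳ)(y_{t+1}−ȳ) = 36.9900
γ_1 = 36.9900 / 10 = 3.699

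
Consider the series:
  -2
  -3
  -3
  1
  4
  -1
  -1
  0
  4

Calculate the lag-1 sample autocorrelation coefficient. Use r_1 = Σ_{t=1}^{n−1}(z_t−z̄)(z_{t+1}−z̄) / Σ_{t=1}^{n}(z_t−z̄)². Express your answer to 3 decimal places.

Mean z̄ = (-2 − 3 − 3 + 1 + 4 − 1 − 1 + 0 + 4)/9 = -0.1111
Numerator Σ_{t=1}^{8}(z_t−z̄)(z_{t+1}−z̄) = 12.6543
Denominator Σ(z_t−z̄)² = 56.8889
r_1 = 12.6543 / 56.8889 = 0.222

0.222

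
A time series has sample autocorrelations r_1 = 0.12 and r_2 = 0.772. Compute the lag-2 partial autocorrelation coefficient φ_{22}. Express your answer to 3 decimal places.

φ_{22} = (r_2 − r_1²) / (1 − r_1²)
r_1² = (0.12)² = 0.0144
Numerator = 0.772 − 0.0144 = 0.7576; denominator = 1 − 0.0144 = 0.9856
φ_{22} = 0.7576 / 0.9856 = 0.769

0.769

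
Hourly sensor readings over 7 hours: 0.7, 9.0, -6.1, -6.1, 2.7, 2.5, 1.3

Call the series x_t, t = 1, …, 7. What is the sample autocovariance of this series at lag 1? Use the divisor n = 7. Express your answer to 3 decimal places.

Mean x̄ = (0.7 + 9.0 − 6.1 − 6.1 + 2.7 + 2.5 + 1.3)/7 = 0.5714
Σ_{t=1}^{6}(x_t−x̄)(x_{t+1}−x̄) = -19.3294
γ_1 = -19.3294 / 7 = -2.761

-2.761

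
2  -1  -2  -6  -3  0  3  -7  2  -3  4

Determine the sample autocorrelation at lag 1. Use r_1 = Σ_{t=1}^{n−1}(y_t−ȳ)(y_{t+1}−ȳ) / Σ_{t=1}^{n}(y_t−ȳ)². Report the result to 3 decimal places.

Mean ȳ = (2 − 1 − 2 − 6 − 3 + 0 + 3 − 7 + 2 − 3 + 4)/11 = -1.0000
Numerator Σ_{t=1}^{10}(y_t−ȳ)(y_{t+1}−ȳ) = -41.0000
Denominator Σ(y_t−ȳ)² = 130.0000
r_1 = -41.0000 / 130.0000 = -0.315

-0.315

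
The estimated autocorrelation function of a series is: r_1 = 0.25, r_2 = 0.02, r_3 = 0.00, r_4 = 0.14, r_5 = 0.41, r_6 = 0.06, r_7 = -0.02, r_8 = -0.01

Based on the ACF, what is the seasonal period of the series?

5

The largest autocorrelation is r_5 = 0.41; the remaining lags stay at or below 0.25. The elevated value at lag 1 (0.25), dropping to 0.02 at lag 2, reflects decaying short-term dependence rather than seasonality.
The dominant spike at lag 5 indicates a seasonal period of 5.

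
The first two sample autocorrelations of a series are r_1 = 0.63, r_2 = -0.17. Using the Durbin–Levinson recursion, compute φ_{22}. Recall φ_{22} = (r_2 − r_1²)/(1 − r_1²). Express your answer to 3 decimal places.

-0.940

φ_{22} = (r_2 − r_1²) / (1 − r_1²)
r_1² = (0.63)² = 0.3969
Numerator = -0.17 − 0.3969 = -0.5669; denominator = 1 − 0.3969 = 0.6031
φ_{22} = -0.5669 / 0.6031 = -0.940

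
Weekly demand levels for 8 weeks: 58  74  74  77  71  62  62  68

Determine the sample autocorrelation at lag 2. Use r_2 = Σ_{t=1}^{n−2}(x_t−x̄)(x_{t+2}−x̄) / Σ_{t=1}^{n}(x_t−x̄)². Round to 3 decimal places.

-0.189

Mean x̄ = (58 + 74 + 74 + 77 + 71 + 62 + 62 + 68)/8 = 68.2500
Deviations from mean: -10.2500, 5.7500, 5.7500, 8.7500, 2.7500, -6.2500, -6.2500, -0.2500
Σ(x_t−x̄)(x_{t+2}−x̄) = (-58.9375) + (50.3125) + (15.8125) + (-54.6875) + (-17.1875) + (1.5625) = -63.1250
Denominator Σ(x_t−x̄)² = 333.5000
r_2 = -63.1250 / 333.5000 = -0.189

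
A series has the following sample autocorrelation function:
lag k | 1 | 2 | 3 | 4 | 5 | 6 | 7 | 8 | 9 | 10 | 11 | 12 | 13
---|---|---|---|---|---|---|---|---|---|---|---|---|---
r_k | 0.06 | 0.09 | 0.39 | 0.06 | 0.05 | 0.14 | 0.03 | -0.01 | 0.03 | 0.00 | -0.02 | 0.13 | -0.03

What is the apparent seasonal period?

3

The largest autocorrelation is r_3 = 0.39; the remaining lags stay at or below 0.14.
The dominant spike at lag 3 indicates a seasonal period of 3.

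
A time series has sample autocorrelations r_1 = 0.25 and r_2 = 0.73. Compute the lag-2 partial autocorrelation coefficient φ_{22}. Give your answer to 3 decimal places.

φ_{22} = (r_2 − r_1²) / (1 − r_1²)
r_1² = (0.25)² = 0.0625
Numerator = 0.73 − 0.0625 = 0.6675; denominator = 1 − 0.0625 = 0.9375
φ_{22} = 0.6675 / 0.9375 = 0.712

0.712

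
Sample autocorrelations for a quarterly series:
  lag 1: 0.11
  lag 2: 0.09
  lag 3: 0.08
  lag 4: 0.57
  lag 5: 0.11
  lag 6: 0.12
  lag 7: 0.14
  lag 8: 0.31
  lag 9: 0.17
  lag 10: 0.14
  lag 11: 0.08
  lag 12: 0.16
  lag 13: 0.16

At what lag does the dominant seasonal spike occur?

The largest autocorrelation is r_4 = 0.57, with a weaker echo at lag 8 (0.31); the remaining lags stay at or below 0.17.
The dominant spike at lag 4 indicates a seasonal period of 4.

4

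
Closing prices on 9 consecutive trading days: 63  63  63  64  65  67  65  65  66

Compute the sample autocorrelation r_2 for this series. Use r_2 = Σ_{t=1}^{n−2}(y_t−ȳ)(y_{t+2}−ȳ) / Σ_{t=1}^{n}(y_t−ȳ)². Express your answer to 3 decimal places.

0.195

Mean ȳ = (63 + 63 + 63 + 64 + 65 + 67 + 65 + 65 + 66)/9 = 64.5556
Σ(y_t−ȳ)(y_{t+2}−ȳ) = (2.4198) + (0.8642) + (-0.6914) + (-1.3580) + (0.1975) + (1.0864) + (0.6420) = 3.1605
Denominator Σ(y_t−ȳ)² = 16.2222
r_2 = 3.1605 / 16.2222 = 0.195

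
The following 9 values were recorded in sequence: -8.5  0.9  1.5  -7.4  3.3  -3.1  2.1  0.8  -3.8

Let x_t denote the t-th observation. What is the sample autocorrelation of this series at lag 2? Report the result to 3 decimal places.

-0.039

Mean x̄ = (-8.5 + 0.9 + 1.5 − 7.4 + 3.3 − 3.1 + 2.1 + 0.8 − 3.8)/9 = -1.5778
Numerator Σ_{t=1}^{7}(x_t−x̄)(x_{t+2}−x̄) = -5.7088
Denominator Σ(x_t−x̄)² = 147.6556
r_2 = -5.7088 / 147.6556 = -0.039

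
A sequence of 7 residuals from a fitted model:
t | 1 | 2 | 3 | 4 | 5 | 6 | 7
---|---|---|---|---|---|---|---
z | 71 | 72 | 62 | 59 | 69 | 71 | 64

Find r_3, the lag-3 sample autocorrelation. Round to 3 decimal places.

Mean z̄ = (71 + 72 + 62 + 59 + 69 + 71 + 64)/7 = 66.8571
Σ(z_t−z̄)(z_{t+3}−z̄) = (-32.5510) + (11.0204) + (-20.1224) + (22.4490) = -19.2041
Denominator Σ(z_t−z̄)² = 158.8571
r_3 = -19.2041 / 158.8571 = -0.121

-0.121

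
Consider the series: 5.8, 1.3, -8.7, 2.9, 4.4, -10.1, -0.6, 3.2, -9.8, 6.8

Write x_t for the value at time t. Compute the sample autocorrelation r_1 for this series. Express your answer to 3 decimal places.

Mean x̄ = (5.8 + 1.3 − 8.7 + 2.9 + 4.4 − 10.1 − 0.6 + 3.2 − 9.8 + 6.8)/10 = -0.4800
Numerator Σ_{t=1}^{9}(x_t−x̄)(x_{t+1}−x̄) = -163.1224
Denominator Σ(x_t−x̄)² = 391.3760
r_1 = -163.1224 / 391.3760 = -0.417

-0.417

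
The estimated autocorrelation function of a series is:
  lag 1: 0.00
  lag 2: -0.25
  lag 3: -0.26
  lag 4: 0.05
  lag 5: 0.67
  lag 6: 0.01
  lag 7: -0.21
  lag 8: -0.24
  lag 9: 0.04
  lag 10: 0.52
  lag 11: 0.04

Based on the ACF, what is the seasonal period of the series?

The largest autocorrelation is r_5 = 0.67, with a weaker echo at lag 10 (0.52); the remaining lags stay at or below 0.05.
The dominant spike at lag 5 indicates a seasonal period of 5.

5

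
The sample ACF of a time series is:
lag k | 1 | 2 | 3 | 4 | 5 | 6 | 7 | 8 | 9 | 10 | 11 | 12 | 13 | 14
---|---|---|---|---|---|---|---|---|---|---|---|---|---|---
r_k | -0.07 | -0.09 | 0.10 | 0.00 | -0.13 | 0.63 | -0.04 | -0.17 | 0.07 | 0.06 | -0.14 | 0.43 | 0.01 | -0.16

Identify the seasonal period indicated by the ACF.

The largest autocorrelation is r_6 = 0.63, with a weaker echo at lag 12 (0.43); the remaining lags stay at or below 0.10.
The dominant spike at lag 6 indicates a seasonal period of 6.

6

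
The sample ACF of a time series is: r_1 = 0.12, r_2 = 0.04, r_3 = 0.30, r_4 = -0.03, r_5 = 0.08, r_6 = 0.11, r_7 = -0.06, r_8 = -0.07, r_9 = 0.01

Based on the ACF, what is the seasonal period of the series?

3

The largest autocorrelation is r_3 = 0.30; the remaining lags stay at or below 0.12.
The dominant spike at lag 3 indicates a seasonal period of 3.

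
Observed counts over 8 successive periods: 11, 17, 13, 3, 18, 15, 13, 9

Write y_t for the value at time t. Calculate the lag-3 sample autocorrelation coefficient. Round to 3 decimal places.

Mean ȳ = (11 + 17 + 13 + 3 + 18 + 15 + 13 + 9)/8 = 12.3750
Deviations from mean: -1.3750, 4.6250, 0.6250, -9.3750, 5.6250, 2.6250, 0.6250, -3.3750
Numerator Σ_{t=1}^{5}(y_t−ȳ)(y_{t+3}−ȳ) = 15.7031
Denominator Σ(y_t−ȳ)² = 161.8750
r_3 = 15.7031 / 161.8750 = 0.097

0.097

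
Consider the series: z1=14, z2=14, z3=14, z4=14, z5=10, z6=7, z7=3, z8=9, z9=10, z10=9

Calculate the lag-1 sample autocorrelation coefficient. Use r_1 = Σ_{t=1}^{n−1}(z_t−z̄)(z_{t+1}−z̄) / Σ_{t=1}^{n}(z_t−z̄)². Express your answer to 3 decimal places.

0.616

Mean z̄ = (14 + 14 + 14 + 14 + 10 + 7 + 3 + 9 + 10 + 9)/10 = 10.4000
Numerator Σ_{t=1}^{9}(z_t−z̄)(z_{t+1}−z̄) = 75.4400
Denominator Σ(z_t−z̄)² = 122.4000
r_1 = 75.4400 / 122.4000 = 0.616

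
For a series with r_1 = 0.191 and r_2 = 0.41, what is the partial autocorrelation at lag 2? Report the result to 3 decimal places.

φ_{22} = (r_2 − r_1²) / (1 − r_1²)
r_1² = (0.191)² = 0.036481
Numerator = 0.41 − 0.0365 = 0.3735; denominator = 1 − 0.0365 = 0.9635
φ_{22} = 0.3735 / 0.9635 = 0.388

0.388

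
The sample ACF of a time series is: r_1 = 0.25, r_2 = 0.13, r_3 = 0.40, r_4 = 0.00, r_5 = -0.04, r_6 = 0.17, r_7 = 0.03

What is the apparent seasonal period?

The largest autocorrelation is r_3 = 0.40; the remaining lags stay at or below 0.25. The elevated value at lag 1 (0.25), dropping to 0.13 at lag 2, reflects decaying short-term dependence rather than seasonality.
The dominant spike at lag 3 indicates a seasonal period of 3.

3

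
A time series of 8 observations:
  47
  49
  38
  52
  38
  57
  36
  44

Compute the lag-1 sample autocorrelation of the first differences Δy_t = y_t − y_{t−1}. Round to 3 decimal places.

-0.876

First differences Δy: 2, -11, 14, -14, 19, -21, 8
Mean of differences = -0.4286
Numerator Σ(Δy_t−Δȳ)(Δy_{t+1}−Δȳ) = -1210.7551
Denominator Σ(Δy_t−Δȳ)² = 1381.7143
r_1(Δy) = -1210.7551 / 1381.7143 = -0.876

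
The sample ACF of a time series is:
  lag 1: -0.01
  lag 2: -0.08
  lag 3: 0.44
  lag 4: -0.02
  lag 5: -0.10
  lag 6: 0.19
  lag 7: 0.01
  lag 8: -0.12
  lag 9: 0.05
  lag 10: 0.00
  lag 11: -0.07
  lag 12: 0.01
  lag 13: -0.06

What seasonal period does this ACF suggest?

3

The largest autocorrelation is r_3 = 0.44, with a weaker echo at lag 6 (0.19); the remaining lags stay at or below 0.05.
The dominant spike at lag 3 indicates a seasonal period of 3.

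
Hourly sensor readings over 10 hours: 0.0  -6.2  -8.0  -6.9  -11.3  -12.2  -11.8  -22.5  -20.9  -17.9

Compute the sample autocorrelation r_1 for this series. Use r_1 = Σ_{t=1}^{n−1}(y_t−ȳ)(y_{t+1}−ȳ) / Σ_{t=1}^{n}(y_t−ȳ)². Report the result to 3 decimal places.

0.589

Mean ȳ = (0.0 − 6.2 − 8.0 − 6.9 − 11.3 − 12.2 − 11.8 − 22.5 − 20.9 − 17.9)/10 = -11.7700
Numerator Σ_{t=1}^{9}(y_t−ȳ)(y_{t+1}−ȳ) = 261.2711
Denominator Σ(y_t−ȳ)² = 443.9610
r_1 = 261.2711 / 443.9610 = 0.589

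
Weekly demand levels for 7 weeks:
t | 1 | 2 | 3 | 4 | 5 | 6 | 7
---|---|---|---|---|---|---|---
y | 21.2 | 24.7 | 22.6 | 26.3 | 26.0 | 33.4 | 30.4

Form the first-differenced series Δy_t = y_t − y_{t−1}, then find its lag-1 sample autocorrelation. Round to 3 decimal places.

-0.703

First differences Δy: 3.5, -2.1, 3.7, -0.3, 7.4, -3.0
Mean of differences = 1.5333
Numerator Σ(Δy_t−Δȳ)(Δy_{t+1}−Δȳ) = -56.3411
Denominator Σ(Δy_t−Δȳ)² = 80.0933
r_1(Δy) = -56.3411 / 80.0933 = -0.703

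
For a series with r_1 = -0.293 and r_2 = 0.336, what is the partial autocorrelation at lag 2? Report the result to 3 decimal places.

φ_{22} = (r_2 − r_1²) / (1 − r_1²)
r_1² = (-0.293)² = 0.085849
Numerator = 0.336 − 0.0858 = 0.2502; denominator = 1 − 0.0858 = 0.9142
φ_{22} = 0.2502 / 0.9142 = 0.274

0.274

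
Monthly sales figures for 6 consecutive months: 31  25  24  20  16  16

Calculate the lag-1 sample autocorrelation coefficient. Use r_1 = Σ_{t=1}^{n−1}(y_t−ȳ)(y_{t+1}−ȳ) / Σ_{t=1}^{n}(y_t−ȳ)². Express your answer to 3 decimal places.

Mean ȳ = (31 + 25 + 24 + 20 + 16 + 16)/6 = 22.0000
Deviations from mean: 9.0000, 3.0000, 2.0000, -2.0000, -6.0000, -6.0000
Σ(y_t−ȳ)(y_{t+1}−ȳ) = (27.0000) + (6.0000) + (-4.0000) + (12.0000) + (36.0000) = 77.0000
Denominator Σ(y_t−ȳ)² = 170.0000
r_1 = 77.0000 / 170.0000 = 0.453

0.453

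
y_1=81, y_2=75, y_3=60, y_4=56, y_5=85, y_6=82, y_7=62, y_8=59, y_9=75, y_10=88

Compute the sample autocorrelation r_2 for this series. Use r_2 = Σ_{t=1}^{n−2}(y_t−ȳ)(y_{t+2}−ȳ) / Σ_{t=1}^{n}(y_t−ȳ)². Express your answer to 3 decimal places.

-0.744

Mean ȳ = (81 + 75 + 60 + 56 + 85 + 82 + 62 + 59 + 75 + 88)/10 = 72.3000
Numerator Σ_{t=1}^{8}(y_t−ȳ)(y_{t+2}−ȳ) = -961.7800
Denominator Σ(y_t−ȳ)² = 1292.1000
r_2 = -961.7800 / 1292.1000 = -0.744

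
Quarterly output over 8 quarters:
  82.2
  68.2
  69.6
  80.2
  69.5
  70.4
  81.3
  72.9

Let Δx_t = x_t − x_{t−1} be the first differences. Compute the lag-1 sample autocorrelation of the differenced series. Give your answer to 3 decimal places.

-0.322

First differences Δx: -14.0, 1.4, 10.6, -10.7, 0.9, 10.9, -8.4
Mean of differences = -1.3286
Numerator Σ(Δx_t−Δx̄)(Δx_{t+1}−Δx̄) = -193.9208
Denominator Σ(Δx_t−Δx̄)² = 602.6343
r_1(Δx) = -193.9208 / 602.6343 = -0.322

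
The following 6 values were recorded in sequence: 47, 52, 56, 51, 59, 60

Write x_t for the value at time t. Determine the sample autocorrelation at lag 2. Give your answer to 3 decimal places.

-0.125

Mean x̄ = (47 + 52 + 56 + 51 + 59 + 60)/6 = 54.1667
Deviations from mean: -7.1667, -2.1667, 1.8333, -3.1667, 4.8333, 5.8333
Numerator Σ_{t=1}^{4}(x_t−x̄)(x_{t+2}−x̄) = -15.8889
Denominator Σ(x_t−x̄)² = 126.8333
r_2 = -15.8889 / 126.8333 = -0.125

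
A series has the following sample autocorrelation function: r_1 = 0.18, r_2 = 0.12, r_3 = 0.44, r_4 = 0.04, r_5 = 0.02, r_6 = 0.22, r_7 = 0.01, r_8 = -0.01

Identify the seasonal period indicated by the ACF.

3

The largest autocorrelation is r_3 = 0.44, with a weaker echo at lag 6 (0.22); the remaining lags stay at or below 0.18.
The dominant spike at lag 3 indicates a seasonal period of 3.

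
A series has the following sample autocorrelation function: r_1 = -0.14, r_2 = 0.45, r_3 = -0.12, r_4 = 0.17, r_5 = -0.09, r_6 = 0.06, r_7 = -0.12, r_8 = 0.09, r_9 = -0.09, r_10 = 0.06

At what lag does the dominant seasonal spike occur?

The largest autocorrelation is r_2 = 0.45, with a weaker echo at lag 4 (0.17); the remaining lags stay at or below 0.09.
The dominant spike at lag 2 indicates a seasonal period of 2.

2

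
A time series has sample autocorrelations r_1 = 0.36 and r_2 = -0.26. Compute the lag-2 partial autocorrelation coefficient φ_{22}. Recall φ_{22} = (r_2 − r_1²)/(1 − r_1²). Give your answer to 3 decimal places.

-0.448

φ_{22} = (r_2 − r_1²) / (1 − r_1²)
r_1² = (0.36)² = 0.1296
Numerator = -0.26 − 0.1296 = -0.3896; denominator = 1 − 0.1296 = 0.8704
φ_{22} = -0.3896 / 0.8704 = -0.448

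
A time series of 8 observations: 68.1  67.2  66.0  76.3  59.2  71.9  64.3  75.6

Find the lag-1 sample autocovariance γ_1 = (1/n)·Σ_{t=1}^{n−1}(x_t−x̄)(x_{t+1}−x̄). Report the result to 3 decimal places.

-20.442

Mean x̄ = (68.1 + 67.2 + 66.0 + 76.3 + 59.2 + 71.9 + 64.3 + 75.6)/8 = 68.5750
Deviations: -0.4750, -1.3750, -2.5750, 7.7250, -9.3750, 3.3250, -4.2750, 7.0250
Σ_{t=1}^{7}(x_t−x̄)(x_{t+1}−x̄) = -163.5381
γ_1 = -163.5381 / 8 = -20.442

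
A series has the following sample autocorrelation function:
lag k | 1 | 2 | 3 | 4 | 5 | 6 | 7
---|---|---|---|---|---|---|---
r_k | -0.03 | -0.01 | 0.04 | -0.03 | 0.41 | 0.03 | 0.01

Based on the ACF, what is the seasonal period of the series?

5

The largest autocorrelation is r_5 = 0.41; the remaining lags stay at or below 0.04.
The dominant spike at lag 5 indicates a seasonal period of 5.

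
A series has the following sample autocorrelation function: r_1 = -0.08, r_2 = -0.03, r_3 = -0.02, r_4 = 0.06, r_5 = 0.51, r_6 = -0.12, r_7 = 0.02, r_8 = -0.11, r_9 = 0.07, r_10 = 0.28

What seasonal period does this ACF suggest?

The largest autocorrelation is r_5 = 0.51, with a weaker echo at lag 10 (0.28); the remaining lags stay at or below 0.07.
The dominant spike at lag 5 indicates a seasonal period of 5.

5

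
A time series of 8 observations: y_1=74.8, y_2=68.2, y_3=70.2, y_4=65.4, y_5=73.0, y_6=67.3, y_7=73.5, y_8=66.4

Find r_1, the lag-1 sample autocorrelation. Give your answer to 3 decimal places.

-0.611

Mean ȳ = (74.8 + 68.2 + 70.2 + 65.4 + 73.0 + 67.3 + 73.5 + 66.4)/8 = 69.8500
Deviations from mean: 4.9500, -1.6500, 0.3500, -4.4500, 3.1500, -2.5500, 3.6500, -3.4500
Σ(y_t−ȳ)(y_{t+1}−ȳ) = (-8.1675) + (-0.5775) + (-1.5575) + (-14.0175) + (-8.0325) + (-9.3075) + (-12.5925) = -54.2525
Denominator Σ(y_t−ȳ)² = 88.8000
r_1 = -54.2525 / 88.8000 = -0.611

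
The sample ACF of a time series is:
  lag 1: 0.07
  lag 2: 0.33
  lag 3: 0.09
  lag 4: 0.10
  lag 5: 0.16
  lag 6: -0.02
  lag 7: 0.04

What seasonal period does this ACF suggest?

2

The largest autocorrelation is r_2 = 0.33; the remaining lags stay at or below 0.16.
The dominant spike at lag 2 indicates a seasonal period of 2.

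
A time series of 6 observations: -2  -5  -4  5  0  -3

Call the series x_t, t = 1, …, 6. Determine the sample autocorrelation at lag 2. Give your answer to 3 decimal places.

Mean x̄ = (-2 − 5 − 4 + 5 + 0 − 3)/6 = -1.5000
Deviations from mean: -0.5000, -3.5000, -2.5000, 6.5000, 1.5000, -1.5000
Σ(x_t−x̄)(x_{t+2}−x̄) = (1.2500) + (-22.7500) + (-3.7500) + (-9.7500) = -35.0000
Denominator Σ(x_t−x̄)² = 65.5000
r_2 = -35.0000 / 65.5000 = -0.534

-0.534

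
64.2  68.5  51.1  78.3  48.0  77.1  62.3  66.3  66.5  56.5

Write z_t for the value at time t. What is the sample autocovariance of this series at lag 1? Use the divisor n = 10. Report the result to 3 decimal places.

-71.848

Mean z̄ = (64.2 + 68.5 + 51.1 + 78.3 + 48.0 + 77.1 + 62.3 + 66.3 + 66.5 + 56.5)/10 = 63.8800
Σ_{t=1}^{9}(z_t−z̄)(z_{t+1}−z̄) = -718.4824
γ_1 = -718.4824 / 10 = -71.848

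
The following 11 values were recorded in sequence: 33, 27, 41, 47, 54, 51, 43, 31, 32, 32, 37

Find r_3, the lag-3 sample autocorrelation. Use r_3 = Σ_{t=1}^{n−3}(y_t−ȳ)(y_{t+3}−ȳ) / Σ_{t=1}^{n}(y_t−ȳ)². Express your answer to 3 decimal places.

-0.482

Mean ȳ = (33 + 27 + 41 + 47 + 54 + 51 + 43 + 31 + 32 + 32 + 37)/11 = 38.9091
Numerator Σ_{t=1}^{8}(y_t−ȳ)(y_{t+3}−ȳ) = -385.2066
Denominator Σ(y_t−ȳ)² = 798.9091
r_3 = -385.2066 / 798.9091 = -0.482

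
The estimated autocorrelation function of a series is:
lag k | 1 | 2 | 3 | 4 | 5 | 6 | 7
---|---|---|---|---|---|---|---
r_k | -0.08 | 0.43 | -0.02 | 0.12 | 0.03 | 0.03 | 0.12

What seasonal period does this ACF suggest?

2

The largest autocorrelation is r_2 = 0.43; the remaining lags stay at or below 0.12.
The dominant spike at lag 2 indicates a seasonal period of 2.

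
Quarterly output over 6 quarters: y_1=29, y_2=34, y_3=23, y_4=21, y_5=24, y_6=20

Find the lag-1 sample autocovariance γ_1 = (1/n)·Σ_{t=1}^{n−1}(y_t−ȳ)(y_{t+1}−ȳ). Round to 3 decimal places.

Mean ȳ = (29 + 34 + 23 + 21 + 24 + 20)/6 = 25.1667
Deviations: 3.8333, 8.8333, -2.1667, -4.1667, -1.1667, -5.1667
Σ_{t=1}^{5}(y_t−ȳ)(y_{t+1}−ȳ) = 34.6389
γ_1 = 34.6389 / 6 = 5.773

5.773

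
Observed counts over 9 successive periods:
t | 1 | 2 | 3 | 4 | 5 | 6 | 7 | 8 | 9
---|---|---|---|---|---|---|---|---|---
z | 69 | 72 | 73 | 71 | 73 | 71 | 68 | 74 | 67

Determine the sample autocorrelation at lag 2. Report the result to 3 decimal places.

Mean z̄ = (69 + 72 + 73 + 71 + 73 + 71 + 68 + 74 + 67)/9 = 70.8889
Numerator Σ_{t=1}^{7}(z_t−z̄)(z_{t+2}−z̄) = 6.0864
Denominator Σ(z_t−z̄)² = 46.8889
r_2 = 6.0864 / 46.8889 = 0.130

0.130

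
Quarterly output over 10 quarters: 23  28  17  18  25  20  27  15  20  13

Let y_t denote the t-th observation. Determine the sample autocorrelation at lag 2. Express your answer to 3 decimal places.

Mean ȳ = (23 + 28 + 17 + 18 + 25 + 20 + 27 + 15 + 20 + 13)/10 = 20.6000
Numerator Σ_{t=1}^{8}(y_t−ȳ)(y_{t+2}−ȳ) = 28.0800
Denominator Σ(y_t−ȳ)² = 230.4000
r_2 = 28.0800 / 230.4000 = 0.122

0.122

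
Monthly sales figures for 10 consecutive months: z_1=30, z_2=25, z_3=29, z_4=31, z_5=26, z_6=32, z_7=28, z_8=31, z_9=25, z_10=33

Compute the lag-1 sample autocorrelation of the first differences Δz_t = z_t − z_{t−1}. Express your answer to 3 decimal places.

First differences Δz: -5, 4, 2, -5, 6, -4, 3, -6, 8
Mean of differences = 0.3333
Numerator Σ(Δz_t−Δz̄)(Δz_{t+1}−Δz̄) = -154.1111
Denominator Σ(Δz_t−Δz̄)² = 230.0000
r_1(Δz) = -154.1111 / 230.0000 = -0.670

-0.670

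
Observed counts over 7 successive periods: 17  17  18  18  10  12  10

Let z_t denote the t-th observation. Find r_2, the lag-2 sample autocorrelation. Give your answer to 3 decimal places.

0.156

Mean z̄ = (17 + 17 + 18 + 18 + 10 + 12 + 10)/7 = 14.5714
Deviations from mean: 2.4286, 2.4286, 3.4286, 3.4286, -4.5714, -2.5714, -4.5714
Σ(z_t−z̄)(z_{t+2}−z̄) = (8.3265) + (8.3265) + (-15.6735) + (-8.8163) + (20.8980) = 13.0612
Denominator Σ(z_t−z̄)² = 83.7143
r_2 = 13.0612 / 83.7143 = 0.156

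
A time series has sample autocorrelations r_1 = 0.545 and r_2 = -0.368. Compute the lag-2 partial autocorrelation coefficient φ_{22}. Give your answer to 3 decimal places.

φ_{22} = (r_2 − r_1²) / (1 − r_1²)
r_1² = (0.545)² = 0.297025
Numerator = -0.368 − 0.2970 = -0.6650; denominator = 1 − 0.2970 = 0.7030
φ_{22} = -0.6650 / 0.7030 = -0.946

-0.946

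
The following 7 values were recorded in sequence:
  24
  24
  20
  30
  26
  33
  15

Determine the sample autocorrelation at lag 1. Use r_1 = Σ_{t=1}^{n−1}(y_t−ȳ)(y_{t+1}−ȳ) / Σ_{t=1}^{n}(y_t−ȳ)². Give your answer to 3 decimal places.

-0.384

Mean ȳ = (24 + 24 + 20 + 30 + 26 + 33 + 15)/7 = 24.5714
Deviations from mean: -0.5714, -0.5714, -4.5714, 5.4286, 1.4286, 8.4286, -9.5714
Σ(y_t−ȳ)(y_{t+1}−ȳ) = (0.3265) + (2.6122) + (-24.8163) + (7.7551) + (12.0408) + (-80.6735) = -82.7551
Denominator Σ(y_t−ȳ)² = 215.7143
r_1 = -82.7551 / 215.7143 = -0.384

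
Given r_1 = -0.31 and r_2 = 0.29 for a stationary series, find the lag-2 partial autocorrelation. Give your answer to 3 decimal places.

φ_{22} = (r_2 − r_1²) / (1 − r_1²)
r_1² = (-0.31)² = 0.0961
Numerator = 0.29 − 0.0961 = 0.1939; denominator = 1 − 0.0961 = 0.9039
φ_{22} = 0.1939 / 0.9039 = 0.215

0.215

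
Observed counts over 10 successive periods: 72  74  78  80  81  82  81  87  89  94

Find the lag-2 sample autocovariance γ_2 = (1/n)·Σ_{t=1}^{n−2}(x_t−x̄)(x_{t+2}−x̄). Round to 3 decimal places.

Mean x̄ = (72 + 74 + 78 + 80 + 81 + 82 + 81 + 87 + 89 + 94)/10 = 81.8000
Σ_{t=1}^{8}(x_t−x̄)(x_{t+2}−x̄) = 113.3200
γ_2 = 113.3200 / 10 = 11.332

11.332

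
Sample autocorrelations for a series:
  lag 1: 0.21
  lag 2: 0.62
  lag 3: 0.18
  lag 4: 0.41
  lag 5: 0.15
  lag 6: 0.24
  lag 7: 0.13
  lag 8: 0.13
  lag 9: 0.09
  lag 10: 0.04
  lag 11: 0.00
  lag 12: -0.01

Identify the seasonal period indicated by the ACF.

The largest autocorrelation is r_2 = 0.62, with weaker echoes at lags 4 (0.41) and 6 (0.24); the remaining lags stay at or below 0.21.
The dominant spike at lag 2 indicates a seasonal period of 2.

2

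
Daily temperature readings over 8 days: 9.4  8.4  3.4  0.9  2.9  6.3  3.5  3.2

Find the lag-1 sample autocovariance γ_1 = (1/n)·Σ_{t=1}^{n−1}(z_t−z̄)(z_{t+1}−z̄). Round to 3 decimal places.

2.687

Mean z̄ = (9.4 + 8.4 + 3.4 + 0.9 + 2.9 + 6.3 + 3.5 + 3.2)/8 = 4.7500
Σ_{t=1}^{7}(z_t−z̄)(z_{t+1}−z̄) = 21.4975
γ_1 = 21.4975 / 8 = 2.687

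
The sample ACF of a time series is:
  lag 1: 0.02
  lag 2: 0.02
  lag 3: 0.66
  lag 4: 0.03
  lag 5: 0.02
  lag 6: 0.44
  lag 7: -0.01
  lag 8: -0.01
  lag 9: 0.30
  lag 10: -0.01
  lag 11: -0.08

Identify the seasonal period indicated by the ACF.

3

The largest autocorrelation is r_3 = 0.66, with weaker echoes at lags 6 (0.44) and 9 (0.30); the remaining lags stay at or below 0.03.
The dominant spike at lag 3 indicates a seasonal period of 3.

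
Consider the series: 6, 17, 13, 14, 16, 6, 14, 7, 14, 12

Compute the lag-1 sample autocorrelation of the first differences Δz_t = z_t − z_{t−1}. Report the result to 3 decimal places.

First differences Δz: 11, -4, 1, 2, -10, 8, -7, 7, -2
Mean of differences = 0.6667
Numerator Σ(Δz_t−Δz̄)(Δz_{t+1}−Δz̄) = -263.4444
Denominator Σ(Δz_t−Δz̄)² = 404.0000
r_1(Δz) = -263.4444 / 404.0000 = -0.652

-0.652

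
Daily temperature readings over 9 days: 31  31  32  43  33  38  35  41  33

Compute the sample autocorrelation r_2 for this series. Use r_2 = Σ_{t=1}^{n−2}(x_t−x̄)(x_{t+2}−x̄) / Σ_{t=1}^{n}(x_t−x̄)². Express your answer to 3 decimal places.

0.169

Mean x̄ = (31 + 31 + 32 + 43 + 33 + 38 + 35 + 41 + 33)/9 = 35.2222
Numerator Σ_{t=1}^{7}(x_t−x̄)(x_{t+2}−x̄) = 26.5679
Denominator Σ(x_t−x̄)² = 157.5556
r_2 = 26.5679 / 157.5556 = 0.169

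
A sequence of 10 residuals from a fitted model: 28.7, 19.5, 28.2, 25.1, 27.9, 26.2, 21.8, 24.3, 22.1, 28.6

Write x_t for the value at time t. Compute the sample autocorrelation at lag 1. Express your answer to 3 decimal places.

Mean x̄ = (28.7 + 19.5 + 28.2 + 25.1 + 27.9 + 26.2 + 21.8 + 24.3 + 22.1 + 28.6)/10 = 25.2400
Numerator Σ_{t=1}^{9}(x_t−x̄)(x_{t+1}−x̄) = -42.7516
Denominator Σ(x_t−x̄)² = 95.5640
r_1 = -42.7516 / 95.5640 = -0.447

-0.447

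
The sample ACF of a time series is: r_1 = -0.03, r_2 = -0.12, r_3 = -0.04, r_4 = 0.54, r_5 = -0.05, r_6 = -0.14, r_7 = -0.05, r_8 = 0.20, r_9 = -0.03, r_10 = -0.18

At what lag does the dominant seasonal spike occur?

The largest autocorrelation is r_4 = 0.54, with a weaker echo at lag 8 (0.20); the remaining lags stay at or below -0.03.
The dominant spike at lag 4 indicates a seasonal period of 4.

4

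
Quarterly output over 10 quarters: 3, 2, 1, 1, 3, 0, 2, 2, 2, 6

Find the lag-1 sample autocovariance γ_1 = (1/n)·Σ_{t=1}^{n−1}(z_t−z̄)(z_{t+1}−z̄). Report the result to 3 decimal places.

Mean z̄ = (3 + 2 + 1 + 1 + 3 + 0 + 2 + 2 + 2 + 6)/10 = 2.2000
Σ_{t=1}^{9}(z_t−z̄)(z_{t+1}−z̄) = -1.4400
γ_1 = -1.4400 / 10 = -0.144

-0.144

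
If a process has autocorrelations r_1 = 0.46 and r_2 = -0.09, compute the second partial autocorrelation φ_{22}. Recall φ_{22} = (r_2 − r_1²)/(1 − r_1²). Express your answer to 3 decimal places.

-0.383

φ_{22} = (r_2 − r_1²) / (1 − r_1²)
r_1² = (0.46)² = 0.2116
Numerator = -0.09 − 0.2116 = -0.3016; denominator = 1 − 0.2116 = 0.7884
φ_{22} = -0.3016 / 0.7884 = -0.383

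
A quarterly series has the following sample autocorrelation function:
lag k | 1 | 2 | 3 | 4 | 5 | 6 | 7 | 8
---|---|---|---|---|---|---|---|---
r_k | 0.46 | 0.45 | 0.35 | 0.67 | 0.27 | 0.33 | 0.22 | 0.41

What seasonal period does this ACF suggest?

The largest autocorrelation is r_4 = 0.67; the remaining lags stay at or below 0.46. The elevated value at lag 1 (0.46), dropping to 0.45 at lag 2, reflects decaying short-term dependence rather than seasonality.
The dominant spike at lag 4 indicates a seasonal period of 4.

4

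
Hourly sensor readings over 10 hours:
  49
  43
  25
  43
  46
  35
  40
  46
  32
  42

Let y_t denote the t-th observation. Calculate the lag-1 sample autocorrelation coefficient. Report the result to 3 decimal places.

-0.282

Mean ȳ = (49 + 43 + 25 + 43 + 46 + 35 + 40 + 46 + 32 + 42)/10 = 40.1000
Numerator Σ_{t=1}^{9}(y_t−ȳ)(y_{t+1}−ȳ) = -138.0100
Denominator Σ(y_t−ȳ)² = 488.9000
r_1 = -138.0100 / 488.9000 = -0.282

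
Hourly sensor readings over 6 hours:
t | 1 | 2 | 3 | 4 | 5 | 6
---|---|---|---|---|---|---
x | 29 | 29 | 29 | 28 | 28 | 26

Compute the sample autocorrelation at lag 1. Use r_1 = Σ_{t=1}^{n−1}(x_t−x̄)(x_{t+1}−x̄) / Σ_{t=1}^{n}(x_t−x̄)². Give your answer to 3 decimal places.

Mean x̄ = (29 + 29 + 29 + 28 + 28 + 26)/6 = 28.1667
Deviations from mean: 0.8333, 0.8333, 0.8333, -0.1667, -0.1667, -2.1667
Σ(x_t−x̄)(x_{t+1}−x̄) = (0.6944) + (0.6944) + (-0.1389) + (0.0278) + (0.3611) = 1.6389
Denominator Σ(x_t−x̄)² = 6.8333
r_1 = 1.6389 / 6.8333 = 0.240

0.240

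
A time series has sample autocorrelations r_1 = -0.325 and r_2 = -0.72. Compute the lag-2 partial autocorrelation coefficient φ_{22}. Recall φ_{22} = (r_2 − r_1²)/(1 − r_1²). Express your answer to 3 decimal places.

φ_{22} = (r_2 − r_1²) / (1 − r_1²)
r_1² = (-0.325)² = 0.105625
Numerator = -0.72 − 0.1056 = -0.8256; denominator = 1 − 0.1056 = 0.8944
φ_{22} = -0.8256 / 0.8944 = -0.923

-0.923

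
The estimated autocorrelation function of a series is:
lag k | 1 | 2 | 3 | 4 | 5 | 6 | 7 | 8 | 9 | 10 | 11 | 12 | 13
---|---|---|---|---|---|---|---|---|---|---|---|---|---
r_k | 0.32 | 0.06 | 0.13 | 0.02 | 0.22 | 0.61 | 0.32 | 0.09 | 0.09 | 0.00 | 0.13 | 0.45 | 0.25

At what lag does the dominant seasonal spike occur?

The largest autocorrelation is r_6 = 0.61, with a weaker echo at lag 12 (0.45); the remaining lags stay at or below 0.32. The elevated value at lag 1 (0.32), dropping to 0.06 at lag 2, reflects decaying short-term dependence rather than seasonality.
The dominant spike at lag 6 indicates a seasonal period of 6.

6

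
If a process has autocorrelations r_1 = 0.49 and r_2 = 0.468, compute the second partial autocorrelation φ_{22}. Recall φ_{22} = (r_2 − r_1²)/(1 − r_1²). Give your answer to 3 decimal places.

φ_{22} = (r_2 − r_1²) / (1 − r_1²)
r_1² = (0.49)² = 0.2401
Numerator = 0.468 − 0.2401 = 0.2279; denominator = 1 − 0.2401 = 0.7599
φ_{22} = 0.2279 / 0.7599 = 0.300

0.300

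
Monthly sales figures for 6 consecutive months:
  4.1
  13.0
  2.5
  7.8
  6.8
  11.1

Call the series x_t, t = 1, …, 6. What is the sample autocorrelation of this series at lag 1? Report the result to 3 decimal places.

Mean x̄ = (4.1 + 13.0 + 2.5 + 7.8 + 6.8 + 11.1)/6 = 7.5500
Deviations from mean: -3.4500, 5.4500, -5.0500, 0.2500, -0.7500, 3.5500
Numerator Σ_{t=1}^{5}(x_t−x̄)(x_{t+1}−x̄) = -50.4375
Denominator Σ(x_t−x̄)² = 80.3350
r_1 = -50.4375 / 80.3350 = -0.628

-0.628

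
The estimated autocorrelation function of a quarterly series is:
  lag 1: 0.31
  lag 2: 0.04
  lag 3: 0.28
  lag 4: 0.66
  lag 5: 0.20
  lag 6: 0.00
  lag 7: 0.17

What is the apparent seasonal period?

4

The largest autocorrelation is r_4 = 0.66; the remaining lags stay at or below 0.31. The elevated value at lag 1 (0.31), dropping to 0.04 at lag 2, reflects decaying short-term dependence rather than seasonality.
The dominant spike at lag 4 indicates a seasonal period of 4.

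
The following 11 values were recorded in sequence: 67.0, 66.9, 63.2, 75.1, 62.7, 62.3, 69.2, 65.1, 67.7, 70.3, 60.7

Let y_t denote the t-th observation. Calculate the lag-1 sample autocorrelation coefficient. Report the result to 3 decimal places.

Mean ȳ = (67.0 + 66.9 + 63.2 + 75.1 + 62.7 + 62.3 + 69.2 + 65.1 + 67.7 + 70.3 + 60.7)/11 = 66.3818
Numerator Σ_{t=1}^{10}(y_t−ȳ)(y_{t+1}−ȳ) = -80.0412
Denominator Σ(y_t−ȳ)² = 175.9564
r_1 = -80.0412 / 175.9564 = -0.455

-0.455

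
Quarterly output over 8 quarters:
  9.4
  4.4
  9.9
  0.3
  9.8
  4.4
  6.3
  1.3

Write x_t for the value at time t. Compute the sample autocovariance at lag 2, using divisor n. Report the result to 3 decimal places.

6.867

Mean x̄ = (9.4 + 4.4 + 9.9 + 0.3 + 9.8 + 4.4 + 6.3 + 1.3)/8 = 5.7250
Deviations: 3.6750, -1.3250, 4.1750, -5.4250, 4.0750, -1.3250, 0.5750, -4.4250
Σ_{t=1}^{6}(x_t−x̄)(x_{t+2}−x̄) = 54.9388
γ_2 = 54.9388 / 8 = 6.867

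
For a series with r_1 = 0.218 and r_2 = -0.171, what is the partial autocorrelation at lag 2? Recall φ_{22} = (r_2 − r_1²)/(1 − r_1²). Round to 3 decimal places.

-0.229

φ_{22} = (r_2 − r_1²) / (1 − r_1²)
r_1² = (0.218)² = 0.047524
Numerator = -0.171 − 0.0475 = -0.2185; denominator = 1 − 0.0475 = 0.9525
φ_{22} = -0.2185 / 0.9525 = -0.229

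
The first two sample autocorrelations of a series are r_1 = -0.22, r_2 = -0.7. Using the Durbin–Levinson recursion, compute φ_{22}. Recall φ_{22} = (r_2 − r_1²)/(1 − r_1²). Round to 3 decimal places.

-0.786

φ_{22} = (r_2 − r_1²) / (1 − r_1²)
r_1² = (-0.22)² = 0.0484
Numerator = -0.7 − 0.0484 = -0.7484; denominator = 1 − 0.0484 = 0.9516
φ_{22} = -0.7484 / 0.9516 = -0.786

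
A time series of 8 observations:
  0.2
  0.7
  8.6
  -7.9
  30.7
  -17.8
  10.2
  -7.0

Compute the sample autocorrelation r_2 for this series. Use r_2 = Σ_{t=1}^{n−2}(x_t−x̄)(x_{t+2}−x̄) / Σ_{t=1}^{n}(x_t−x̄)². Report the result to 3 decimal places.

0.529

Mean x̄ = (0.2 + 0.7 + 8.6 − 7.9 + 30.7 − 17.8 + 10.2 − 7.0)/8 = 2.2125
Deviations from mean: -2.0125, -1.5125, 6.3875, -10.1125, 28.4875, -20.0125, 7.9875, -9.2125
Numerator Σ_{t=1}^{6}(x_t−x̄)(x_{t+2}−x̄) = 798.6897
Denominator Σ(x_t−x̄)² = 1510.1088
r_2 = 798.6897 / 1510.1088 = 0.529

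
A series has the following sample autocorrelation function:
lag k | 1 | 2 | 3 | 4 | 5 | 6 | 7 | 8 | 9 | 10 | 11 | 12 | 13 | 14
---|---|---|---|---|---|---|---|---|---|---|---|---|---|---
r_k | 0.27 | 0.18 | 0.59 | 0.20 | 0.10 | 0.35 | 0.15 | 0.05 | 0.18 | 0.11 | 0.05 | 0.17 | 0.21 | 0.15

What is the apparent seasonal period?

3

The largest autocorrelation is r_3 = 0.59, with a weaker echo at lag 6 (0.35); the remaining lags stay at or below 0.27. The elevated value at lag 1 (0.27), dropping to 0.18 at lag 2, reflects decaying short-term dependence rather than seasonality.
The dominant spike at lag 3 indicates a seasonal period of 3.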